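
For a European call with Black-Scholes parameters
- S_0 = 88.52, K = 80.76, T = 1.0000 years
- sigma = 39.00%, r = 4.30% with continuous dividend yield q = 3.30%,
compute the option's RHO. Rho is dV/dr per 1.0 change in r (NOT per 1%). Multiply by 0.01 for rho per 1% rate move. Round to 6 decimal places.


d1 = 0.4558890301; d2 = 0.0658890301
phi(d1) = 0.3595665729; exp(-qT) = 0.9675385596; exp(-rT) = 0.9579113901
N(d2) = 0.5262669128
Rho = K*T*exp(-rT)*N(d2) = 80.7600 * 1.0000 * 0.9579113901 * 0.5262669128 = 40.712495

Answer: Rho = 40.712495


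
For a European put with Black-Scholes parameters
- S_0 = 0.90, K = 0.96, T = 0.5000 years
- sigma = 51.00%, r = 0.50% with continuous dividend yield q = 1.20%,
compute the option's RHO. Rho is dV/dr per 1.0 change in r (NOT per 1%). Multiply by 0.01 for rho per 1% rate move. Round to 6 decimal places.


Answer: Rho = -0.308314

Derivation:
d1 = -0.0083563970; d2 = -0.3689808554
phi(d1) = 0.3989283517; exp(-qT) = 0.9940179641; exp(-rT) = 0.9975031224
N(-d2) = 0.6439290027
Rho = -K*T*exp(-rT)*N(-d2) = -0.9600 * 0.5000 * 0.9975031224 * 0.6439290027 = -0.308314


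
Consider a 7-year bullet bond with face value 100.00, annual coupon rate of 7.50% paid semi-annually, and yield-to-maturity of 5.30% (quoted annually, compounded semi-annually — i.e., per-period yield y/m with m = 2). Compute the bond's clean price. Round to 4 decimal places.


Answer: Price = 112.7274

Derivation:
Coupon per period c = face * coupon_rate / m = 3.750000
Periods per year m = 2; per-period yield y/m = 0.026500
Number of cashflows N = 14
Cashflows (t years, CF_t, discount factor 1/(1+y/m)^(m*t), PV):
  t = 0.5000: CF_t = 3.750000, DF = 0.974184, PV = 3.653190
  t = 1.0000: CF_t = 3.750000, DF = 0.949035, PV = 3.558880
  t = 1.5000: CF_t = 3.750000, DF = 0.924535, PV = 3.467005
  t = 2.0000: CF_t = 3.750000, DF = 0.900667, PV = 3.377501
  t = 2.5000: CF_t = 3.750000, DF = 0.877415, PV = 3.290308
  t = 3.0000: CF_t = 3.750000, DF = 0.854764, PV = 3.205365
  t = 3.5000: CF_t = 3.750000, DF = 0.832698, PV = 3.122616
  t = 4.0000: CF_t = 3.750000, DF = 0.811201, PV = 3.042003
  t = 4.5000: CF_t = 3.750000, DF = 0.790259, PV = 2.963471
  t = 5.0000: CF_t = 3.750000, DF = 0.769858, PV = 2.886966
  t = 5.5000: CF_t = 3.750000, DF = 0.749983, PV = 2.812437
  t = 6.0000: CF_t = 3.750000, DF = 0.730622, PV = 2.739831
  t = 6.5000: CF_t = 3.750000, DF = 0.711760, PV = 2.669100
  t = 7.0000: CF_t = 103.750000, DF = 0.693385, PV = 71.938728
Price P = sum_t PV_t = 112.727401


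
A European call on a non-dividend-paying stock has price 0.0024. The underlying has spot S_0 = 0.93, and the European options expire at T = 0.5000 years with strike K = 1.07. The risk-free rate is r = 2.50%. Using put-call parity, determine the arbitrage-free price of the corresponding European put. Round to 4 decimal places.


Put-call parity: C - P = S_0 * exp(-qT) - K * exp(-rT).
S_0 * exp(-qT) = 0.9300 * 1.00000000 = 0.93000000
K * exp(-rT) = 1.0700 * 0.98757780 = 1.05670825
P = C - S*exp(-qT) + K*exp(-rT)
P = 0.0024 - 0.93000000 + 1.05670825 = 0.1291

Answer: Put price = 0.1291


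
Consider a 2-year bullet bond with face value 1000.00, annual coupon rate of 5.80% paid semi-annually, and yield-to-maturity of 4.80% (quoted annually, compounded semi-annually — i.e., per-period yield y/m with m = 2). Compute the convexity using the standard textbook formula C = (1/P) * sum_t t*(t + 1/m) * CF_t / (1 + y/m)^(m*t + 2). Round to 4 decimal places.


Coupon per period c = face * coupon_rate / m = 29.000000
Periods per year m = 2; per-period yield y/m = 0.024000
Number of cashflows N = 4
Cashflows (t years, CF_t, discount factor 1/(1+y/m)^(m*t), PV):
  t = 0.5000: CF_t = 29.000000, DF = 0.976562, PV = 28.320312
  t = 1.0000: CF_t = 29.000000, DF = 0.953674, PV = 27.656555
  t = 1.5000: CF_t = 29.000000, DF = 0.931323, PV = 27.008355
  t = 2.0000: CF_t = 1029.000000, DF = 0.909495, PV = 935.870048
Price P = sum_t PV_t = 1018.855270
Convexity numerator sum_t t*(t + 1/m) * CF_t / (1+y/m)^(m*t + 2):
  t = 0.5000: term = 13.504177
  t = 1.0000: term = 39.563020
  t = 1.5000: term = 77.271523
  t = 2.0000: term = 4462.576142
Convexity = (1/P) * sum = 4592.914861 / 1018.855270 = 4.507917

Answer: Convexity = 4.5079


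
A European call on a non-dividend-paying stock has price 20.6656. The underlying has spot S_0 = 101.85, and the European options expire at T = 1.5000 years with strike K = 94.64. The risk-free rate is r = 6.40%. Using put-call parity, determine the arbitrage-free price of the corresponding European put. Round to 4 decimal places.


Put-call parity: C - P = S_0 * exp(-qT) - K * exp(-rT).
S_0 * exp(-qT) = 101.8500 * 1.00000000 = 101.85000000
K * exp(-rT) = 94.6400 * 0.90846402 = 85.97703448
P = C - S*exp(-qT) + K*exp(-rT)
P = 20.6656 - 101.85000000 + 85.97703448 = 4.7926

Answer: Put price = 4.7926


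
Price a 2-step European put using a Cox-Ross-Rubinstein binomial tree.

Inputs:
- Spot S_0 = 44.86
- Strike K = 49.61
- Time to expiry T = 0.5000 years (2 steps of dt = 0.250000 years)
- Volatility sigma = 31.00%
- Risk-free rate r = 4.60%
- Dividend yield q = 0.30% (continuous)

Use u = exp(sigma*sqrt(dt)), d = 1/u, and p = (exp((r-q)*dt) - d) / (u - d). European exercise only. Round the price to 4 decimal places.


dt = T/N = 0.250000
u = exp(sigma*sqrt(dt)) = 1.167658; d = 1/u = 0.856415
p = (exp((r-q)*dt) - d) / (u - d) = 0.496053
Discount per step: exp(-r*dt) = 0.988566
Stock lattice S(k, i) with i counting down-moves:
  k=0: S(0,0) = 44.8600
  k=1: S(1,0) = 52.3811; S(1,1) = 38.4188
  k=2: S(2,0) = 61.1633; S(2,1) = 44.8600; S(2,2) = 32.9024
Terminal payoffs V(N, i) = max(K - S_T, 0):
  V(2,0) = 0.000000; V(2,1) = 4.750000; V(2,2) = 16.707570
Backward induction: V(k, i) = exp(-r*dt) * [p * V(k+1, i) + (1-p) * V(k+1, i+1)].
  V(1,0) = exp(-r*dt) * [p*0.000000 + (1-p)*4.750000] = 2.366379
  V(1,1) = exp(-r*dt) * [p*4.750000 + (1-p)*16.707570] = 10.652771
  V(0,0) = exp(-r*dt) * [p*2.366379 + (1-p)*10.652771] = 6.467479

Answer: Price = V(0,0) = 6.4675


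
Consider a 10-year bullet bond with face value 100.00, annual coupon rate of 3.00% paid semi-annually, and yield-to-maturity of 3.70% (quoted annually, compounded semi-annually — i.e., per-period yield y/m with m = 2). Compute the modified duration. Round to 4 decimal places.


Answer: Modified duration = 8.5073

Derivation:
Coupon per period c = face * coupon_rate / m = 1.500000
Periods per year m = 2; per-period yield y/m = 0.018500
Number of cashflows N = 20
Cashflows (t years, CF_t, discount factor 1/(1+y/m)^(m*t), PV):
  t = 0.5000: CF_t = 1.500000, DF = 0.981836, PV = 1.472754
  t = 1.0000: CF_t = 1.500000, DF = 0.964002, PV = 1.446003
  t = 1.5000: CF_t = 1.500000, DF = 0.946492, PV = 1.419738
  t = 2.0000: CF_t = 1.500000, DF = 0.929300, PV = 1.393950
  t = 2.5000: CF_t = 1.500000, DF = 0.912420, PV = 1.368630
  t = 3.0000: CF_t = 1.500000, DF = 0.895847, PV = 1.343770
  t = 3.5000: CF_t = 1.500000, DF = 0.879575, PV = 1.319362
  t = 4.0000: CF_t = 1.500000, DF = 0.863598, PV = 1.295397
  t = 4.5000: CF_t = 1.500000, DF = 0.847912, PV = 1.271868
  t = 5.0000: CF_t = 1.500000, DF = 0.832510, PV = 1.248766
  t = 5.5000: CF_t = 1.500000, DF = 0.817389, PV = 1.226083
  t = 6.0000: CF_t = 1.500000, DF = 0.802542, PV = 1.203813
  t = 6.5000: CF_t = 1.500000, DF = 0.787964, PV = 1.181947
  t = 7.0000: CF_t = 1.500000, DF = 0.773652, PV = 1.160478
  t = 7.5000: CF_t = 1.500000, DF = 0.759599, PV = 1.139399
  t = 8.0000: CF_t = 1.500000, DF = 0.745802, PV = 1.118703
  t = 8.5000: CF_t = 1.500000, DF = 0.732255, PV = 1.098383
  t = 9.0000: CF_t = 1.500000, DF = 0.718954, PV = 1.078432
  t = 9.5000: CF_t = 1.500000, DF = 0.705895, PV = 1.058843
  t = 10.0000: CF_t = 101.500000, DF = 0.693074, PV = 70.346967
Price P = sum_t PV_t = 94.193284
First compute Macaulay numerator sum_t t * PV_t:
  t * PV_t at t = 0.5000: 0.736377
  t * PV_t at t = 1.0000: 1.446003
  t * PV_t at t = 1.5000: 2.129607
  t * PV_t at t = 2.0000: 2.787900
  t * PV_t at t = 2.5000: 3.421575
  t * PV_t at t = 3.0000: 4.031311
  t * PV_t at t = 3.5000: 4.617768
  t * PV_t at t = 4.0000: 5.181589
  t * PV_t at t = 4.5000: 5.723405
  t * PV_t at t = 5.0000: 6.243828
  t * PV_t at t = 5.5000: 6.743457
  t * PV_t at t = 6.0000: 7.222875
  t * PV_t at t = 6.5000: 7.682652
  t * PV_t at t = 7.0000: 8.123344
  t * PV_t at t = 7.5000: 8.545491
  t * PV_t at t = 8.0000: 8.949622
  t * PV_t at t = 8.5000: 9.336253
  t * PV_t at t = 9.0000: 9.705886
  t * PV_t at t = 9.5000: 10.059010
  t * PV_t at t = 10.0000: 703.469667
Macaulay duration D = 816.157619 / 94.193284 = 8.664711
Modified duration = D / (1 + y/m) = 8.664711 / (1 + 0.018500) = 8.507326


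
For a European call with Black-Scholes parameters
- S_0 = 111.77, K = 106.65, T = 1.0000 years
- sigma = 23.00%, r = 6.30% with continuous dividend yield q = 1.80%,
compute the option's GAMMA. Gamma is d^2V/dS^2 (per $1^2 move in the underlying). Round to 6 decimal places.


Answer: Gamma = 0.013352

Derivation:
d1 = 0.5145249717; d2 = 0.2845249717
phi(d1) = 0.3494808517; exp(-qT) = 0.9821610324; exp(-rT) = 0.9389434737
Gamma = exp(-qT) * phi(d1) / (S * sigma * sqrt(T)) = 0.9821610324 * 0.3494808517 / (111.7700 * 0.2300 * 1.0000000000) = 0.013352


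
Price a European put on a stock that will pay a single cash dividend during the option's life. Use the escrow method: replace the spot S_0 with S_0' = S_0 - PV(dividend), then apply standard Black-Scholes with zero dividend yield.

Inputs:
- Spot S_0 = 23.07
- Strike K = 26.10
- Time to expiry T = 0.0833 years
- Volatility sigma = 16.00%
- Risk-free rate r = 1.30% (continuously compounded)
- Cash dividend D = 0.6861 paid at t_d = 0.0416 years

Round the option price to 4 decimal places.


PV(D) = D * exp(-r * t_d) = 0.6861 * 0.99945935 = 0.68572906
S_0' = S_0 - PV(D) = 23.0700 - 0.68572906 = 22.38427094
d1 = (ln(S_0'/K) + (r + sigma^2/2)*T) / (sigma*sqrt(T)) = -3.27916074
d2 = d1 - sigma*sqrt(T) = -3.32533952
exp(-rT) = 0.99891769
N(-d1) = 0.99947942; N(-d2) = 0.99955845
P = K * exp(-rT) * N(-d2) - S_0' * N(-d1) = 26.1000 * 0.99891769 * 0.99955845 - 22.38427094 * 0.99947942 = 3.6876

Answer: Price = 3.6876


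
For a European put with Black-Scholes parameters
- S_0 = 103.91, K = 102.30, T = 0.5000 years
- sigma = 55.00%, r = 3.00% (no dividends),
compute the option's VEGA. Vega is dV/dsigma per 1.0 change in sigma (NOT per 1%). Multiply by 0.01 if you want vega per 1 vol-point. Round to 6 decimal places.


Answer: Vega = 28.238901

Derivation:
d1 = 0.2731758349; d2 = -0.1157328948
phi(d1) = 0.3843310257; exp(-qT) = 1.0000000000; exp(-rT) = 0.9851119396
Vega = S * exp(-qT) * phi(d1) * sqrt(T) = 103.9100 * 1.0000000000 * 0.3843310257 * 0.7071067812 = 28.238901


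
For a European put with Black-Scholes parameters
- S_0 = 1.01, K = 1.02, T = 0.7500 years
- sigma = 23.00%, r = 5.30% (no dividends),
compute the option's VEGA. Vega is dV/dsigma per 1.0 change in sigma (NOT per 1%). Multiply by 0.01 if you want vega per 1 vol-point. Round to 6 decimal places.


d1 = 0.2496924623; d2 = 0.0505066194
phi(d1) = 0.3866978284; exp(-qT) = 1.0000000000; exp(-rT) = 0.9610296665
Vega = S * exp(-qT) * phi(d1) * sqrt(T) = 1.0100 * 1.0000000000 * 0.3866978284 * 0.8660254038 = 0.338239

Answer: Vega = 0.338239


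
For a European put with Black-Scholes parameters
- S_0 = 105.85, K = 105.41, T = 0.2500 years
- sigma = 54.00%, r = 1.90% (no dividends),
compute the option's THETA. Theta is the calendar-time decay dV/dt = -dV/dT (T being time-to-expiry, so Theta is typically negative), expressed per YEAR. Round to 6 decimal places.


d1 = 0.1680203308; d2 = -0.1019796692
phi(d1) = 0.3933506015; exp(-qT) = 1.0000000000; exp(-rT) = 0.9952612634
Theta = -S*exp(-qT)*phi(d1)*sigma/(2*sqrt(T)) + r*K*exp(-rT)*N(-d2) - q*S*exp(-qT)*N(-d1)
N(-d1) = 0.4332836424; N(-d2) = 0.5406135937; sqrt(T) = 0.5000000000
Term 1 = -105.8500 * 1.0000000000 * 0.3933506015 * 0.5400 / (2 * 0.5000000000) = -22.4835270311
Term 2 = 0.0190 * 105.4100 * 0.9952612634 * 0.5406135937 = 1.0776047010
Term 3 = 0 (no dividend yield, q = 0)
Theta = -22.4835270311 + (1.0776047010) + (0.0000000000) = -21.405922

Answer: Theta = -21.405922


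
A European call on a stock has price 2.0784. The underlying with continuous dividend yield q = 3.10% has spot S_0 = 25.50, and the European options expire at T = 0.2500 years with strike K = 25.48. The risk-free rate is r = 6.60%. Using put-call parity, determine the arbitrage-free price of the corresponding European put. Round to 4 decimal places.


Answer: Put price = 1.8383

Derivation:
Put-call parity: C - P = S_0 * exp(-qT) - K * exp(-rT).
S_0 * exp(-qT) = 25.5000 * 0.99227995 = 25.30313882
K * exp(-rT) = 25.4800 * 0.98363538 = 25.06302947
P = C - S*exp(-qT) + K*exp(-rT)
P = 2.0784 - 25.30313882 + 25.06302947 = 1.8383


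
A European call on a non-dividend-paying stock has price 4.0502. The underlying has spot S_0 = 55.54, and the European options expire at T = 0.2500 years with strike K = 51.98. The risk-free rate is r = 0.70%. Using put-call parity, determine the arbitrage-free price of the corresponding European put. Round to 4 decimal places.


Put-call parity: C - P = S_0 * exp(-qT) - K * exp(-rT).
S_0 * exp(-qT) = 55.5400 * 1.00000000 = 55.54000000
K * exp(-rT) = 51.9800 * 0.99825153 = 51.88911455
P = C - S*exp(-qT) + K*exp(-rT)
P = 4.0502 - 55.54000000 + 51.88911455 = 0.3993

Answer: Put price = 0.3993


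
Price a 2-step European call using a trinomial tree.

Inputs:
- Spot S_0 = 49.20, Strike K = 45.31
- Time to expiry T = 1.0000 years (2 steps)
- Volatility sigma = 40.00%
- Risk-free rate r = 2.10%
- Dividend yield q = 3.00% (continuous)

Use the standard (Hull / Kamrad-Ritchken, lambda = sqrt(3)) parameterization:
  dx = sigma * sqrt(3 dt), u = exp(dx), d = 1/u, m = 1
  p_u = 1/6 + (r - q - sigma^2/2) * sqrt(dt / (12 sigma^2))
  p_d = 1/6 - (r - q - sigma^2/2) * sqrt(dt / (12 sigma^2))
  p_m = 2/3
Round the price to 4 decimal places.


dt = T/N = 0.500000; dx = sigma*sqrt(3*dt) = 0.489898
u = exp(dx) = 1.632150; d = 1/u = 0.612689
p_u = 0.121249, p_m = 0.666667, p_d = 0.212084
Discount per step: exp(-r*dt) = 0.989555
Stock lattice S(k, j) with j the centered position index:
  k=0: S(0,+0) = 49.2000
  k=1: S(1,-1) = 30.1443; S(1,+0) = 49.2000; S(1,+1) = 80.3018
  k=2: S(2,-2) = 18.4691; S(2,-1) = 30.1443; S(2,+0) = 49.2000; S(2,+1) = 80.3018; S(2,+2) = 131.0645
Terminal payoffs V(N, j) = max(S_T - K, 0):
  V(2,-2) = 0.000000; V(2,-1) = 0.000000; V(2,+0) = 3.890000; V(2,+1) = 34.991763; V(2,+2) = 85.754494
Backward induction: V(k, j) = exp(-r*dt) * [p_u * V(k+1, j+1) + p_m * V(k+1, j) + p_d * V(k+1, j-1)]
  V(1,-1) = exp(-r*dt) * [p_u*3.890000 + p_m*0.000000 + p_d*0.000000] = 0.466732
  V(1,+0) = exp(-r*dt) * [p_u*34.991763 + p_m*3.890000 + p_d*0.000000] = 6.764648
  V(1,+1) = exp(-r*dt) * [p_u*85.754494 + p_m*34.991763 + p_d*3.890000] = 34.189618
  V(0,+0) = exp(-r*dt) * [p_u*34.189618 + p_m*6.764648 + p_d*0.466732] = 8.662772

Answer: Price = V(0,0) = 8.6628


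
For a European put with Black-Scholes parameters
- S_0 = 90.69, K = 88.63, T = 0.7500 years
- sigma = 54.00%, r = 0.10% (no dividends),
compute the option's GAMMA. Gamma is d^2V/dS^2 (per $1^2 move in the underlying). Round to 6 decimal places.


Answer: Gamma = 0.009033

Derivation:
d1 = 0.2845624691; d2 = -0.1830912489
phi(d1) = 0.3831125638; exp(-qT) = 1.0000000000; exp(-rT) = 0.9992502812
Gamma = exp(-qT) * phi(d1) / (S * sigma * sqrt(T)) = 1.0000000000 * 0.3831125638 / (90.6900 * 0.5400 * 0.8660254038) = 0.009033


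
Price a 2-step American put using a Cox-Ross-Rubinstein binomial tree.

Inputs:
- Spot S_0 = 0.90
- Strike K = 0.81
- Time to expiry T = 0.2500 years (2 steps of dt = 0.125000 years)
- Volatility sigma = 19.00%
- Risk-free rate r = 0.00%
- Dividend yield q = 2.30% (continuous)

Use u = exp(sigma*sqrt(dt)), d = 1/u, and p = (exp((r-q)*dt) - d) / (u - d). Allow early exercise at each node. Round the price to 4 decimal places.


dt = T/N = 0.125000
u = exp(sigma*sqrt(dt)) = 1.069483; d = 1/u = 0.935031
p = (exp((r-q)*dt) - d) / (u - d) = 0.461860
Discount per step: exp(-r*dt) = 1.000000
Stock lattice S(k, i) with i counting down-moves:
  k=0: S(0,0) = 0.9000
  k=1: S(1,0) = 0.9625; S(1,1) = 0.8415
  k=2: S(2,0) = 1.0294; S(2,1) = 0.9000; S(2,2) = 0.7869
Terminal payoffs V(N, i) = max(K - S_T, 0):
  V(2,0) = 0.000000; V(2,1) = 0.000000; V(2,2) = 0.023145
Backward induction: V(k, i) = exp(-r*dt) * [p * V(k+1, i) + (1-p) * V(k+1, i+1)]; then take max(V_cont, immediate exercise) for American.
  V(1,0) = exp(-r*dt) * [p*0.000000 + (1-p)*0.000000] = 0.000000; exercise = 0.000000; V(1,0) = max -> 0.000000
  V(1,1) = exp(-r*dt) * [p*0.000000 + (1-p)*0.023145] = 0.012455; exercise = 0.000000; V(1,1) = max -> 0.012455
  V(0,0) = exp(-r*dt) * [p*0.000000 + (1-p)*0.012455] = 0.006703; exercise = 0.000000; V(0,0) = max -> 0.006703

Answer: Price = V(0,0) = 0.0067


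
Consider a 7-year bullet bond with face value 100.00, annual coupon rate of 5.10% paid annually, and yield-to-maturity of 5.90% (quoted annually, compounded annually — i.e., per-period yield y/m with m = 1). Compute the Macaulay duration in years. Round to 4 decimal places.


Coupon per period c = face * coupon_rate / m = 5.100000
Periods per year m = 1; per-period yield y/m = 0.059000
Number of cashflows N = 7
Cashflows (t years, CF_t, discount factor 1/(1+y/m)^(m*t), PV):
  t = 1.0000: CF_t = 5.100000, DF = 0.944287, PV = 4.815864
  t = 2.0000: CF_t = 5.100000, DF = 0.891678, PV = 4.547558
  t = 3.0000: CF_t = 5.100000, DF = 0.842000, PV = 4.294200
  t = 4.0000: CF_t = 5.100000, DF = 0.795090, PV = 4.054958
  t = 5.0000: CF_t = 5.100000, DF = 0.750793, PV = 3.829044
  t = 6.0000: CF_t = 5.100000, DF = 0.708964, PV = 3.615717
  t = 7.0000: CF_t = 105.100000, DF = 0.669466, PV = 70.360837
Price P = sum_t PV_t = 95.518178
Macaulay numerator sum_t t * PV_t:
  t * PV_t at t = 1.0000: 4.815864
  t * PV_t at t = 2.0000: 9.095116
  t * PV_t at t = 3.0000: 12.882601
  t * PV_t at t = 4.0000: 16.219831
  t * PV_t at t = 5.0000: 19.145221
  t * PV_t at t = 6.0000: 21.694301
  t * PV_t at t = 7.0000: 492.525857
Macaulay duration D = (sum_t t * PV_t) / P = 576.378791 / 95.518178 = 6.034231

Answer: Macaulay duration = 6.0342 years


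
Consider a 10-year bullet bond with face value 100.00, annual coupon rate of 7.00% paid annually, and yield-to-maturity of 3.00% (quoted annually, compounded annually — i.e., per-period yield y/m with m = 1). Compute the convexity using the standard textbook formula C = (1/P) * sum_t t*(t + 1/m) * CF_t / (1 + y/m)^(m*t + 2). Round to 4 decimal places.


Coupon per period c = face * coupon_rate / m = 7.000000
Periods per year m = 1; per-period yield y/m = 0.030000
Number of cashflows N = 10
Cashflows (t years, CF_t, discount factor 1/(1+y/m)^(m*t), PV):
  t = 1.0000: CF_t = 7.000000, DF = 0.970874, PV = 6.796117
  t = 2.0000: CF_t = 7.000000, DF = 0.942596, PV = 6.598171
  t = 3.0000: CF_t = 7.000000, DF = 0.915142, PV = 6.405992
  t = 4.0000: CF_t = 7.000000, DF = 0.888487, PV = 6.219409
  t = 5.0000: CF_t = 7.000000, DF = 0.862609, PV = 6.038261
  t = 6.0000: CF_t = 7.000000, DF = 0.837484, PV = 5.862390
  t = 7.0000: CF_t = 7.000000, DF = 0.813092, PV = 5.691641
  t = 8.0000: CF_t = 7.000000, DF = 0.789409, PV = 5.525865
  t = 9.0000: CF_t = 7.000000, DF = 0.766417, PV = 5.364917
  t = 10.0000: CF_t = 107.000000, DF = 0.744094, PV = 79.618049
Price P = sum_t PV_t = 134.120811
Convexity numerator sum_t t*(t + 1/m) * CF_t / (1+y/m)^(m*t + 2):
  t = 1.0000: term = 12.811983
  t = 2.0000: term = 37.316456
  t = 3.0000: term = 72.459138
  t = 4.0000: term = 117.247796
  t = 5.0000: term = 170.749217
  t = 6.0000: term = 232.086315
  t = 7.0000: term = 300.435359
  t = 8.0000: term = 375.023333
  t = 9.0000: term = 455.125404
  t = 10.0000: term = 8255.241190
Convexity = (1/P) * sum = 10028.496192 / 134.120811 = 74.772111

Answer: Convexity = 74.7721


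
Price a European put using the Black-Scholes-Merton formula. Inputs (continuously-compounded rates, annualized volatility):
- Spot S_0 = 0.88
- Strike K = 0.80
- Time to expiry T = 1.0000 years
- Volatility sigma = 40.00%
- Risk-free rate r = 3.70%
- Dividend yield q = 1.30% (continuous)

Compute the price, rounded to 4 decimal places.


Answer: Price = 0.0868

Derivation:
d1 = (ln(S/K) + (r - q + 0.5*sigma^2) * T) / (sigma * sqrt(T)) = 0.49827545
d2 = d1 - sigma * sqrt(T) = 0.09827545
exp(-rT) = 0.96367614; exp(-qT) = 0.98708414
P = K * exp(-rT) * N(-d2) - S_0 * exp(-qT) * N(-d1)
N(-d1) = 0.30914495; N(-d2) = 0.46085679
P = 0.8000 * 0.96367614 * 0.46085679 - 0.8800 * 0.98708414 * 0.30914495 = 0.0868


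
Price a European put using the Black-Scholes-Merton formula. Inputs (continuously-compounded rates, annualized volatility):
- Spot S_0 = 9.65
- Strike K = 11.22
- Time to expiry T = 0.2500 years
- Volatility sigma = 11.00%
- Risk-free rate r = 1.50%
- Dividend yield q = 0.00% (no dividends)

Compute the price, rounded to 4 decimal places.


Answer: Price = 1.5287

Derivation:
d1 = (ln(S/K) + (r - q + 0.5*sigma^2) * T) / (sigma * sqrt(T)) = -2.64504518
d2 = d1 - sigma * sqrt(T) = -2.70004518
exp(-rT) = 0.99625702; exp(-qT) = 1.00000000
P = K * exp(-rT) * N(-d2) - S_0 * exp(-qT) * N(-d1)
N(-d1) = 0.99591600; N(-d2) = 0.99653350
P = 11.2200 * 0.99625702 * 0.99653350 - 9.6500 * 1.00000000 * 0.99591600 = 1.5287


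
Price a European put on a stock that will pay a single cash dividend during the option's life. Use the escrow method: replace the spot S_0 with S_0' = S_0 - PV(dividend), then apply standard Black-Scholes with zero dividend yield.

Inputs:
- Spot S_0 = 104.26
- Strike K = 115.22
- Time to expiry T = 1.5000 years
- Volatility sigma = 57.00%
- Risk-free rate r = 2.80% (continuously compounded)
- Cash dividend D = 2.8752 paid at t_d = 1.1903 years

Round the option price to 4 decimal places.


PV(D) = D * exp(-r * t_d) = 2.8752 * 0.96722087 = 2.78095345
S_0' = S_0 - PV(D) = 104.2600 - 2.78095345 = 101.47904655
d1 = (ln(S_0'/K) + (r + sigma^2/2)*T) / (sigma*sqrt(T)) = 0.22730691
d2 = d1 - sigma*sqrt(T) = -0.47079767
exp(-rT) = 0.95886978
N(-d1) = 0.41009255; N(-d2) = 0.68110738
P = K * exp(-rT) * N(-d2) - S_0' * N(-d1) = 115.2200 * 0.95886978 * 0.68110738 - 101.47904655 * 0.41009255 = 33.6336

Answer: Price = 33.6336


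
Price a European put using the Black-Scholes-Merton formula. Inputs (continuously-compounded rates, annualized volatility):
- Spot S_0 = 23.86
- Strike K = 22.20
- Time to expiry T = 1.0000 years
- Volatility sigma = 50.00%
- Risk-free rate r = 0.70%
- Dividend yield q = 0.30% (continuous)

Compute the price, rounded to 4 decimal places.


Answer: Price = 3.7036

Derivation:
d1 = (ln(S/K) + (r - q + 0.5*sigma^2) * T) / (sigma * sqrt(T)) = 0.40222226
d2 = d1 - sigma * sqrt(T) = -0.09777774
exp(-rT) = 0.99302444; exp(-qT) = 0.99700450
P = K * exp(-rT) * N(-d2) - S_0 * exp(-qT) * N(-d1)
N(-d1) = 0.34376023; N(-d2) = 0.53894561
P = 22.2000 * 0.99302444 * 0.53894561 - 23.8600 * 0.99700450 * 0.34376023 = 3.7036


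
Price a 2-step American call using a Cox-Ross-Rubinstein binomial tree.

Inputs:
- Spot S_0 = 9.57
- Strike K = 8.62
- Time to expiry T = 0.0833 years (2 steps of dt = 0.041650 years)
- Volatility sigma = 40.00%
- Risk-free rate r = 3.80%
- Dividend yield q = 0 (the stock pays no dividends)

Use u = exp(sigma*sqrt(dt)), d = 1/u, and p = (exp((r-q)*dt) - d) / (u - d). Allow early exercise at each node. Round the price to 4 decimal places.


Answer: Price = V(0,0) = 1.1051

Derivation:
dt = T/N = 0.041650
u = exp(sigma*sqrt(dt)) = 1.085058; d = 1/u = 0.921610
p = (exp((r-q)*dt) - d) / (u - d) = 0.489294
Discount per step: exp(-r*dt) = 0.998419
Stock lattice S(k, i) with i counting down-moves:
  k=0: S(0,0) = 9.5700
  k=1: S(1,0) = 10.3840; S(1,1) = 8.8198
  k=2: S(2,0) = 11.2672; S(2,1) = 9.5700; S(2,2) = 8.1284
Terminal payoffs V(N, i) = max(S_T - K, 0):
  V(2,0) = 2.647245; V(2,1) = 0.950000; V(2,2) = 0.000000
Backward induction: V(k, i) = exp(-r*dt) * [p * V(k+1, i) + (1-p) * V(k+1, i+1)]; then take max(V_cont, immediate exercise) for American.
  V(1,0) = exp(-r*dt) * [p*2.647245 + (1-p)*0.950000] = 1.777636; exercise = 1.764004; V(1,0) = max -> 1.777636
  V(1,1) = exp(-r*dt) * [p*0.950000 + (1-p)*0.000000] = 0.464094; exercise = 0.199806; V(1,1) = max -> 0.464094
  V(0,0) = exp(-r*dt) * [p*1.777636 + (1-p)*0.464094] = 1.105052; exercise = 0.950000; V(0,0) = max -> 1.105052


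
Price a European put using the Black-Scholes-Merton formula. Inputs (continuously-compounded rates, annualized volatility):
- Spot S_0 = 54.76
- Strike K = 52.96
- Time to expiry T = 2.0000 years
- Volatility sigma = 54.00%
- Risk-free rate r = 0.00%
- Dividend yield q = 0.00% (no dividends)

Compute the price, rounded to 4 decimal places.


Answer: Price = 15.1336

Derivation:
d1 = (ln(S/K) + (r - q + 0.5*sigma^2) * T) / (sigma * sqrt(T)) = 0.42560376
d2 = d1 - sigma * sqrt(T) = -0.33807156
exp(-rT) = 1.00000000; exp(-qT) = 1.00000000
P = K * exp(-rT) * N(-d2) - S_0 * exp(-qT) * N(-d1)
N(-d1) = 0.33519830; N(-d2) = 0.63234537
P = 52.9600 * 1.00000000 * 0.63234537 - 54.7600 * 1.00000000 * 0.33519830 = 15.1336


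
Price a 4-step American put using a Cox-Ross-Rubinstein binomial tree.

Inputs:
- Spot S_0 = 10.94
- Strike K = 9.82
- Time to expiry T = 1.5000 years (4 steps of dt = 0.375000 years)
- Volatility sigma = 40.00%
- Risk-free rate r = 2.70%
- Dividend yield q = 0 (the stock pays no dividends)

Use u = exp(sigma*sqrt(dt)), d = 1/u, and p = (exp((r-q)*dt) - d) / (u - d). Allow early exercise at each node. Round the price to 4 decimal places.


dt = T/N = 0.375000
u = exp(sigma*sqrt(dt)) = 1.277556; d = 1/u = 0.782744
p = (exp((r-q)*dt) - d) / (u - d) = 0.459633
Discount per step: exp(-r*dt) = 0.989926
Stock lattice S(k, i) with i counting down-moves:
  k=0: S(0,0) = 10.9400
  k=1: S(1,0) = 13.9765; S(1,1) = 8.5632
  k=2: S(2,0) = 17.8557; S(2,1) = 10.9400; S(2,2) = 6.7028
  k=3: S(3,0) = 22.8117; S(3,1) = 13.9765; S(3,2) = 8.5632; S(3,3) = 5.2466
  k=4: S(4,0) = 29.1432; S(4,1) = 17.8557; S(4,2) = 10.9400; S(4,3) = 6.7028; S(4,4) = 4.1067
Terminal payoffs V(N, i) = max(K - S_T, 0):
  V(4,0) = 0.000000; V(4,1) = 0.000000; V(4,2) = 0.000000; V(4,3) = 3.117183; V(4,4) = 5.713258
Backward induction: V(k, i) = exp(-r*dt) * [p * V(k+1, i) + (1-p) * V(k+1, i+1)]; then take max(V_cont, immediate exercise) for American.
  V(3,0) = exp(-r*dt) * [p*0.000000 + (1-p)*0.000000] = 0.000000; exercise = 0.000000; V(3,0) = max -> 0.000000
  V(3,1) = exp(-r*dt) * [p*0.000000 + (1-p)*0.000000] = 0.000000; exercise = 0.000000; V(3,1) = max -> 0.000000
  V(3,2) = exp(-r*dt) * [p*0.000000 + (1-p)*3.117183] = 1.667453; exercise = 1.256775; V(3,2) = max -> 1.667453
  V(3,3) = exp(-r*dt) * [p*3.117183 + (1-p)*5.713258] = 4.474481; exercise = 4.573407; V(3,3) = max -> 4.573407
  V(2,0) = exp(-r*dt) * [p*0.000000 + (1-p)*0.000000] = 0.000000; exercise = 0.000000; V(2,0) = max -> 0.000000
  V(2,1) = exp(-r*dt) * [p*0.000000 + (1-p)*1.667453] = 0.891959; exercise = 0.000000; V(2,1) = max -> 0.891959
  V(2,2) = exp(-r*dt) * [p*1.667453 + (1-p)*4.573407] = 3.205117; exercise = 3.117183; V(2,2) = max -> 3.205117
  V(1,0) = exp(-r*dt) * [p*0.000000 + (1-p)*0.891959] = 0.477129; exercise = 0.000000; V(1,0) = max -> 0.477129
  V(1,1) = exp(-r*dt) * [p*0.891959 + (1-p)*3.205117] = 2.120335; exercise = 1.256775; V(1,1) = max -> 2.120335
  V(0,0) = exp(-r*dt) * [p*0.477129 + (1-p)*2.120335] = 1.351311; exercise = 0.000000; V(0,0) = max -> 1.351311

Answer: Price = V(0,0) = 1.3513


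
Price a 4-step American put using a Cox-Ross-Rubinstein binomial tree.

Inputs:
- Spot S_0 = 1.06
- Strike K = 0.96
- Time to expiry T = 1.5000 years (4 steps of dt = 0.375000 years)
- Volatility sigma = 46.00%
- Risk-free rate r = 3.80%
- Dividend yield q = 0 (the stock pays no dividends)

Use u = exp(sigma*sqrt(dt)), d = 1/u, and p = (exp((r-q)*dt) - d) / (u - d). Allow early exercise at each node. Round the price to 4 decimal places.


dt = T/N = 0.375000
u = exp(sigma*sqrt(dt)) = 1.325370; d = 1/u = 0.754507
p = (exp((r-q)*dt) - d) / (u - d) = 0.455180
Discount per step: exp(-r*dt) = 0.985851
Stock lattice S(k, i) with i counting down-moves:
  k=0: S(0,0) = 1.0600
  k=1: S(1,0) = 1.4049; S(1,1) = 0.7998
  k=2: S(2,0) = 1.8620; S(2,1) = 1.0600; S(2,2) = 0.6034
  k=3: S(3,0) = 2.4678; S(3,1) = 1.4049; S(3,2) = 0.7998; S(3,3) = 0.4553
  k=4: S(4,0) = 3.2708; S(4,1) = 1.8620; S(4,2) = 1.0600; S(4,3) = 0.6034; S(4,4) = 0.3435
Terminal payoffs V(N, i) = max(K - S_T, 0):
  V(4,0) = 0.000000; V(4,1) = 0.000000; V(4,2) = 0.000000; V(4,3) = 0.356563; V(4,4) = 0.616475
Backward induction: V(k, i) = exp(-r*dt) * [p * V(k+1, i) + (1-p) * V(k+1, i+1)]; then take max(V_cont, immediate exercise) for American.
  V(3,0) = exp(-r*dt) * [p*0.000000 + (1-p)*0.000000] = 0.000000; exercise = 0.000000; V(3,0) = max -> 0.000000
  V(3,1) = exp(-r*dt) * [p*0.000000 + (1-p)*0.000000] = 0.000000; exercise = 0.000000; V(3,1) = max -> 0.000000
  V(3,2) = exp(-r*dt) * [p*0.000000 + (1-p)*0.356563] = 0.191514; exercise = 0.160223; V(3,2) = max -> 0.191514
  V(3,3) = exp(-r*dt) * [p*0.356563 + (1-p)*0.616475] = 0.491120; exercise = 0.504703; V(3,3) = max -> 0.504703
  V(2,0) = exp(-r*dt) * [p*0.000000 + (1-p)*0.000000] = 0.000000; exercise = 0.000000; V(2,0) = max -> 0.000000
  V(2,1) = exp(-r*dt) * [p*0.000000 + (1-p)*0.191514] = 0.102864; exercise = 0.000000; V(2,1) = max -> 0.102864
  V(2,2) = exp(-r*dt) * [p*0.191514 + (1-p)*0.504703] = 0.357022; exercise = 0.356563; V(2,2) = max -> 0.357022
  V(1,0) = exp(-r*dt) * [p*0.000000 + (1-p)*0.102864] = 0.055250; exercise = 0.000000; V(1,0) = max -> 0.055250
  V(1,1) = exp(-r*dt) * [p*0.102864 + (1-p)*0.357022] = 0.237920; exercise = 0.160223; V(1,1) = max -> 0.237920
  V(0,0) = exp(-r*dt) * [p*0.055250 + (1-p)*0.237920] = 0.152582; exercise = 0.000000; V(0,0) = max -> 0.152582

Answer: Price = V(0,0) = 0.1526


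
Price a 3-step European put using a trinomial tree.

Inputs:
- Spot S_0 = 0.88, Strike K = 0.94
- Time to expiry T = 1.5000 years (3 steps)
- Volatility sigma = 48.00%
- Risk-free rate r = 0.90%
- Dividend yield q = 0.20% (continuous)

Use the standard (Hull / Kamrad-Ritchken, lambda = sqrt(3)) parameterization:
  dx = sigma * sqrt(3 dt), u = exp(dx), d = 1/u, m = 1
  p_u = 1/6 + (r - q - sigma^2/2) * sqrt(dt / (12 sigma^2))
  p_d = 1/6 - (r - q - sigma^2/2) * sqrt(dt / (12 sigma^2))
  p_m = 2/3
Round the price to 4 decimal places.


dt = T/N = 0.500000; dx = sigma*sqrt(3*dt) = 0.587878
u = exp(dx) = 1.800164; d = 1/u = 0.555505
p_u = 0.120654, p_m = 0.666667, p_d = 0.212680
Discount per step: exp(-r*dt) = 0.995510
Stock lattice S(k, j) with j the centered position index:
  k=0: S(0,+0) = 0.8800
  k=1: S(1,-1) = 0.4888; S(1,+0) = 0.8800; S(1,+1) = 1.5841
  k=2: S(2,-2) = 0.2716; S(2,-1) = 0.4888; S(2,+0) = 0.8800; S(2,+1) = 1.5841; S(2,+2) = 2.8517
  k=3: S(3,-3) = 0.1509; S(3,-2) = 0.2716; S(3,-1) = 0.4888; S(3,+0) = 0.8800; S(3,+1) = 1.5841; S(3,+2) = 2.8517; S(3,+3) = 5.1336
Terminal payoffs V(N, j) = max(K - S_T, 0):
  V(3,-3) = 0.789149; V(3,-2) = 0.668444; V(3,-1) = 0.451156; V(3,+0) = 0.060000; V(3,+1) = 0.000000; V(3,+2) = 0.000000; V(3,+3) = 0.000000
Backward induction: V(k, j) = exp(-r*dt) * [p_u * V(k+1, j+1) + p_m * V(k+1, j) + p_d * V(k+1, j-1)]
  V(2,-2) = exp(-r*dt) * [p_u*0.451156 + p_m*0.668444 + p_d*0.789149] = 0.664900
  V(2,-1) = exp(-r*dt) * [p_u*0.060000 + p_m*0.451156 + p_d*0.668444] = 0.448153
  V(2,+0) = exp(-r*dt) * [p_u*0.000000 + p_m*0.060000 + p_d*0.451156] = 0.135341
  V(2,+1) = exp(-r*dt) * [p_u*0.000000 + p_m*0.000000 + p_d*0.060000] = 0.012703
  V(2,+2) = exp(-r*dt) * [p_u*0.000000 + p_m*0.000000 + p_d*0.000000] = 0.000000
  V(1,-1) = exp(-r*dt) * [p_u*0.135341 + p_m*0.448153 + p_d*0.664900] = 0.454459
  V(1,+0) = exp(-r*dt) * [p_u*0.012703 + p_m*0.135341 + p_d*0.448153] = 0.186233
  V(1,+1) = exp(-r*dt) * [p_u*0.000000 + p_m*0.012703 + p_d*0.135341] = 0.037086
  V(0,+0) = exp(-r*dt) * [p_u*0.037086 + p_m*0.186233 + p_d*0.454459] = 0.224273

Answer: Price = V(0,0) = 0.2243


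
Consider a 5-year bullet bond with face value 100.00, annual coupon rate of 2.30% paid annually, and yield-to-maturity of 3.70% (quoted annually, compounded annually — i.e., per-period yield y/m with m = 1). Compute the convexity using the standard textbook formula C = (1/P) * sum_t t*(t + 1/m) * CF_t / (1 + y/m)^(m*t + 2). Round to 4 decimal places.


Coupon per period c = face * coupon_rate / m = 2.300000
Periods per year m = 1; per-period yield y/m = 0.037000
Number of cashflows N = 5
Cashflows (t years, CF_t, discount factor 1/(1+y/m)^(m*t), PV):
  t = 1.0000: CF_t = 2.300000, DF = 0.964320, PV = 2.217936
  t = 2.0000: CF_t = 2.300000, DF = 0.929913, PV = 2.138801
  t = 3.0000: CF_t = 2.300000, DF = 0.896734, PV = 2.062489
  t = 4.0000: CF_t = 2.300000, DF = 0.864739, PV = 1.988899
  t = 5.0000: CF_t = 102.300000, DF = 0.833885, PV = 85.306447
Price P = sum_t PV_t = 93.714572
Convexity numerator sum_t t*(t + 1/m) * CF_t / (1+y/m)^(m*t + 2):
  t = 1.0000: term = 4.124977
  t = 2.0000: term = 11.933396
  t = 3.0000: term = 23.015229
  t = 4.0000: term = 36.990082
  t = 5.0000: term = 2379.828130
Convexity = (1/P) * sum = 2455.891815 / 93.714572 = 26.206083

Answer: Convexity = 26.2061


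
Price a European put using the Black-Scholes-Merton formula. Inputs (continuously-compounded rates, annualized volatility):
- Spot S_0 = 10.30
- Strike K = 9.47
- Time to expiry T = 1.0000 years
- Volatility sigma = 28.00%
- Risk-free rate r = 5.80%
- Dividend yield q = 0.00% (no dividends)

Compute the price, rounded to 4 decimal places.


Answer: Price = 0.5228

Derivation:
d1 = (ln(S/K) + (r - q + 0.5*sigma^2) * T) / (sigma * sqrt(T)) = 0.64719639
d2 = d1 - sigma * sqrt(T) = 0.36719639
exp(-rT) = 0.94364995; exp(-qT) = 1.00000000
P = K * exp(-rT) * N(-d2) - S_0 * exp(-qT) * N(-d1)
N(-d1) = 0.25875243; N(-d2) = 0.35673627
P = 9.4700 * 0.94364995 * 0.35673627 - 10.3000 * 1.00000000 * 0.25875243 = 0.5228


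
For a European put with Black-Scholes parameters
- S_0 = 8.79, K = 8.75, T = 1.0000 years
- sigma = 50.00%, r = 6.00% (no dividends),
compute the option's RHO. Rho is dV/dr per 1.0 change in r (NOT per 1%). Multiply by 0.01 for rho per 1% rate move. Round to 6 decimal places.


d1 = 0.3791220227; d2 = -0.1208779773
phi(d1) = 0.3712775855; exp(-qT) = 1.0000000000; exp(-rT) = 0.9417645336
N(-d2) = 0.5481061571
Rho = -K*T*exp(-rT)*N(-d2) = -8.7500 * 1.0000 * 0.9417645336 * 0.5481061571 = -4.516636

Answer: Rho = -4.516636


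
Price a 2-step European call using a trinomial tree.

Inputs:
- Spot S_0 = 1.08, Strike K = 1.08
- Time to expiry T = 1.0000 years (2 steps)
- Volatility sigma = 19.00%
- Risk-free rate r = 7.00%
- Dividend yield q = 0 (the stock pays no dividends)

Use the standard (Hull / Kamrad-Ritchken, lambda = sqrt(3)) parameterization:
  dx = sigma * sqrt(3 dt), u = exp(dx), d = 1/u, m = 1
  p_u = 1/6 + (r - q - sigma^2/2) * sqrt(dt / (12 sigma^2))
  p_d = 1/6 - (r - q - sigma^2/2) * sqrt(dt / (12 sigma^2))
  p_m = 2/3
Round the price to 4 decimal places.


dt = T/N = 0.500000; dx = sigma*sqrt(3*dt) = 0.232702
u = exp(dx) = 1.262005; d = 1/u = 0.792390
p_u = 0.222479, p_m = 0.666667, p_d = 0.110855
Discount per step: exp(-r*dt) = 0.965605
Stock lattice S(k, j) with j the centered position index:
  k=0: S(0,+0) = 1.0800
  k=1: S(1,-1) = 0.8558; S(1,+0) = 1.0800; S(1,+1) = 1.3630
  k=2: S(2,-2) = 0.6781; S(2,-1) = 0.8558; S(2,+0) = 1.0800; S(2,+1) = 1.3630; S(2,+2) = 1.7201
Terminal payoffs V(N, j) = max(S_T - K, 0):
  V(2,-2) = 0.000000; V(2,-1) = 0.000000; V(2,+0) = 0.000000; V(2,+1) = 0.282965; V(2,+2) = 0.640068
Backward induction: V(k, j) = exp(-r*dt) * [p_u * V(k+1, j+1) + p_m * V(k+1, j) + p_d * V(k+1, j-1)]
  V(1,-1) = exp(-r*dt) * [p_u*0.000000 + p_m*0.000000 + p_d*0.000000] = 0.000000
  V(1,+0) = exp(-r*dt) * [p_u*0.282965 + p_m*0.000000 + p_d*0.000000] = 0.060788
  V(1,+1) = exp(-r*dt) * [p_u*0.640068 + p_m*0.282965 + p_d*0.000000] = 0.319659
  V(0,+0) = exp(-r*dt) * [p_u*0.319659 + p_m*0.060788 + p_d*0.000000] = 0.107803

Answer: Price = V(0,0) = 0.1078


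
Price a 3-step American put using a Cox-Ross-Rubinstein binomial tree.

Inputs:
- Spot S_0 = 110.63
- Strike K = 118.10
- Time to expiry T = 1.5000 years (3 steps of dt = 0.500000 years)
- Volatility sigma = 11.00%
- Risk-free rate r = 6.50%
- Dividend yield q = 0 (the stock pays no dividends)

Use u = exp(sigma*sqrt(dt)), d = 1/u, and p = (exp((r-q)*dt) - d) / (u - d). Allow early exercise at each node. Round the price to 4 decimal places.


dt = T/N = 0.500000
u = exp(sigma*sqrt(dt)) = 1.080887; d = 1/u = 0.925166
p = (exp((r-q)*dt) - d) / (u - d) = 0.692700
Discount per step: exp(-r*dt) = 0.968022
Stock lattice S(k, i) with i counting down-moves:
  k=0: S(0,0) = 110.6300
  k=1: S(1,0) = 119.5785; S(1,1) = 102.3512
  k=2: S(2,0) = 129.2508; S(2,1) = 110.6300; S(2,2) = 94.6918
  k=3: S(3,0) = 139.7055; S(3,1) = 119.5785; S(3,2) = 102.3512; S(3,3) = 87.6057
Terminal payoffs V(N, i) = max(K - S_T, 0):
  V(3,0) = 0.000000; V(3,1) = 0.000000; V(3,2) = 15.748849; V(3,3) = 30.494300
Backward induction: V(k, i) = exp(-r*dt) * [p * V(k+1, i) + (1-p) * V(k+1, i+1)]; then take max(V_cont, immediate exercise) for American.
  V(2,0) = exp(-r*dt) * [p*0.000000 + (1-p)*0.000000] = 0.000000; exercise = 0.000000; V(2,0) = max -> 0.000000
  V(2,1) = exp(-r*dt) * [p*0.000000 + (1-p)*15.748849] = 4.684858; exercise = 7.470000; V(2,1) = max -> 7.470000
  V(2,2) = exp(-r*dt) * [p*15.748849 + (1-p)*30.494300] = 19.631613; exercise = 23.408162; V(2,2) = max -> 23.408162
  V(1,0) = exp(-r*dt) * [p*0.000000 + (1-p)*7.470000] = 2.222123; exercise = 0.000000; V(1,0) = max -> 2.222123
  V(1,1) = exp(-r*dt) * [p*7.470000 + (1-p)*23.408162] = 11.972301; exercise = 15.748849; V(1,1) = max -> 15.748849
  V(0,0) = exp(-r*dt) * [p*2.222123 + (1-p)*15.748849] = 6.174901; exercise = 7.470000; V(0,0) = max -> 7.470000

Answer: Price = V(0,0) = 7.4700


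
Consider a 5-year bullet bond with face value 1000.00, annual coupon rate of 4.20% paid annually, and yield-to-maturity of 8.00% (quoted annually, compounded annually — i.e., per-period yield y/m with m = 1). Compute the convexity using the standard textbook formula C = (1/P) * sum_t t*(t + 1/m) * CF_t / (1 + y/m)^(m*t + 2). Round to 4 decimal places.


Coupon per period c = face * coupon_rate / m = 42.000000
Periods per year m = 1; per-period yield y/m = 0.080000
Number of cashflows N = 5
Cashflows (t years, CF_t, discount factor 1/(1+y/m)^(m*t), PV):
  t = 1.0000: CF_t = 42.000000, DF = 0.925926, PV = 38.888889
  t = 2.0000: CF_t = 42.000000, DF = 0.857339, PV = 36.008230
  t = 3.0000: CF_t = 42.000000, DF = 0.793832, PV = 33.340954
  t = 4.0000: CF_t = 42.000000, DF = 0.735030, PV = 30.871254
  t = 5.0000: CF_t = 1042.000000, DF = 0.680583, PV = 709.167691
Price P = sum_t PV_t = 848.277019
Convexity numerator sum_t t*(t + 1/m) * CF_t / (1+y/m)^(m*t + 2):
  t = 1.0000: term = 66.681908
  t = 2.0000: term = 185.227523
  t = 3.0000: term = 343.013931
  t = 4.0000: term = 529.342487
  t = 5.0000: term = 18239.909756
Convexity = (1/P) * sum = 19364.175605 / 848.277019 = 22.827656

Answer: Convexity = 22.8277


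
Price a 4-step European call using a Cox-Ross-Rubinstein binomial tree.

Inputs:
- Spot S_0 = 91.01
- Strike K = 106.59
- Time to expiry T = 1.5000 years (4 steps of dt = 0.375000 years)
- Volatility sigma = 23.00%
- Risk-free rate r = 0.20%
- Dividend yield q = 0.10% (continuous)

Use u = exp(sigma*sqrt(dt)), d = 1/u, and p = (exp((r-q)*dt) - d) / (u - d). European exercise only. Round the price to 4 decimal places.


Answer: Price = V(0,0) = 5.5350

Derivation:
dt = T/N = 0.375000
u = exp(sigma*sqrt(dt)) = 1.151247; d = 1/u = 0.868623
p = (exp((r-q)*dt) - d) / (u - d) = 0.466174
Discount per step: exp(-r*dt) = 0.999250
Stock lattice S(k, i) with i counting down-moves:
  k=0: S(0,0) = 91.0100
  k=1: S(1,0) = 104.7750; S(1,1) = 79.0534
  k=2: S(2,0) = 120.6219; S(2,1) = 91.0100; S(2,2) = 68.6676
  k=3: S(3,0) = 138.8656; S(3,1) = 104.7750; S(3,2) = 79.0534; S(3,3) = 59.6463
  k=4: S(4,0) = 159.8686; S(4,1) = 120.6219; S(4,2) = 91.0100; S(4,3) = 68.6676; S(4,4) = 51.8102
Terminal payoffs V(N, i) = max(S_T - K, 0):
  V(4,0) = 53.278569; V(4,1) = 14.031882; V(4,2) = 0.000000; V(4,3) = 0.000000; V(4,4) = 0.000000
Backward induction: V(k, i) = exp(-r*dt) * [p * V(k+1, i) + (1-p) * V(k+1, i+1)].
  V(3,0) = exp(-r*dt) * [p*53.278569 + (1-p)*14.031882] = 32.303422
  V(3,1) = exp(-r*dt) * [p*14.031882 + (1-p)*0.000000] = 6.536391
  V(3,2) = exp(-r*dt) * [p*0.000000 + (1-p)*0.000000] = 0.000000
  V(3,3) = exp(-r*dt) * [p*0.000000 + (1-p)*0.000000] = 0.000000
  V(2,0) = exp(-r*dt) * [p*32.303422 + (1-p)*6.536391] = 18.534399
  V(2,1) = exp(-r*dt) * [p*6.536391 + (1-p)*0.000000] = 3.044810
  V(2,2) = exp(-r*dt) * [p*0.000000 + (1-p)*0.000000] = 0.000000
  V(1,0) = exp(-r*dt) * [p*18.534399 + (1-p)*3.044810] = 10.257954
  V(1,1) = exp(-r*dt) * [p*3.044810 + (1-p)*0.000000] = 1.418346
  V(0,0) = exp(-r*dt) * [p*10.257954 + (1-p)*1.418346] = 5.534987
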